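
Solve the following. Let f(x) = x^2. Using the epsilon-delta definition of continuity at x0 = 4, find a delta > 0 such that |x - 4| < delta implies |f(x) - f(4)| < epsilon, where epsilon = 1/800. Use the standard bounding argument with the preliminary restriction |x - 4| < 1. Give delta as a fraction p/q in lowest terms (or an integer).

Factor: |x^2 - (4)^2| = |x - 4| * |x + 4|.
Impose |x - 4| < 1 first. Then |x + 4| = |(x - 4) + 2*(4)| <= |x - 4| + 2*|4| < 1 + 8 = 9.
So |x^2 - (4)^2| < delta * 9.
We need delta * 9 <= 1/800, i.e. delta <= 1/800/9 = 1/7200.
Since 1/7200 < 1, this is tighter than 1; take delta = 1/7200.
So delta = 1/7200 works.

1/7200


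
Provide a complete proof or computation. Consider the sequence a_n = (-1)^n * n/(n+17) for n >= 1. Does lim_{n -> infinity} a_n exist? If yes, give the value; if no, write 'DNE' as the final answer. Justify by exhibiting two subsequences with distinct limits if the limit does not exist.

Examine the behaviour of a_n along subsequences.
a_{2k} = 2k/(2k+17) -> 1. a_{2k+1} = -(2k+1)/(2k+18) -> -1.
Since these two subsequential limits are 1 and -1, distinct, the full sequence cannot converge (a convergent sequence has all subsequences tending to the same limit). So lim a_n does not exist.

DNE


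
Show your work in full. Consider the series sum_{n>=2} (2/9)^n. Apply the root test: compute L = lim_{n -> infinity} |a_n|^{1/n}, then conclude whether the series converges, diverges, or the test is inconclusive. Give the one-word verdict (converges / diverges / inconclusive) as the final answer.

Let a_n denote the general term. Form |a_n|^(1/n) and simplify:
|a_n|^(1/n) = 2/9
Take the limit as n -> infinity: L = 2/9.
Since L = 2/9 < 1, the root test implies convergence.

converges


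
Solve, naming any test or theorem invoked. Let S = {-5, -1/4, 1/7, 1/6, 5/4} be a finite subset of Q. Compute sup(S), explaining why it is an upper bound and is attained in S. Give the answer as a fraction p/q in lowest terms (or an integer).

S is finite, so sup(S) = max(S).
Sorted decreasing:
5/4, 1/6, 1/7, -1/4, -5
The extremum is 5/4.
For every x in S, x <= 5/4. And 5/4 is in S, so it is attained.
Therefore sup(S) = 5/4.

5/4


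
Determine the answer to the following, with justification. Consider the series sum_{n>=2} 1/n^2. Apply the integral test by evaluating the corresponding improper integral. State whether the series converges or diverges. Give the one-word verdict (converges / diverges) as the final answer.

Let f(x) = x^(-2). Then f is positive, continuous, and decreasing on [2, infinity), so the integral test applies.
Compute the improper integral int_{2}^infinity f(x) dx:
  antiderivative F(x) = -1/x.
  As x -> infinity, F(x) -> 0 (since p = 2 > 1).
  So int = F(infinity) - F(2) = 0 - (-1/2) = 1/2.
  Finite, so by the integral test, the series converges.

converges


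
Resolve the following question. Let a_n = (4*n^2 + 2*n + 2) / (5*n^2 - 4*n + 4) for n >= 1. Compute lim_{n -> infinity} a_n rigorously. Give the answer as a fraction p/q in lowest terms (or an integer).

Divide numerator and denominator by n^2, the highest power:
numerator / n^2 = 4 + 2/n + 2/n^2
denominator / n^2 = 5 - 4/n + 4/n^2
As n -> infinity, all terms of the form c/n^k (k >= 1) tend to 0.
So numerator / n^2 -> 4 and denominator / n^2 -> 5.
Therefore lim a_n = 4/5.

4/5


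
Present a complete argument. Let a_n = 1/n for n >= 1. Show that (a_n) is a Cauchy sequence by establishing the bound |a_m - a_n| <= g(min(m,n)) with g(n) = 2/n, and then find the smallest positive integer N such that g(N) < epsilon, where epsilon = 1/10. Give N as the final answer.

For any m, n >= 1, by the triangle inequality:
|a_m - a_n| = |1/m - 1/n| <= 1/m + 1/n <= 2/min(m,n).
So g(n) = 2/n bounds the Cauchy difference. Since g(n) -> 0, (a_n) is Cauchy.
Now solve g(N) < 1/10: 2/N < 1/10 <=> N > 2 / (1/10) = 20.
The smallest integer strictly greater than 20 is N = 21.
Check: g(21) = 2/21 = 2/21 < 1/10; g(20) = 1/10 >= 1/10. So N = 21.

21


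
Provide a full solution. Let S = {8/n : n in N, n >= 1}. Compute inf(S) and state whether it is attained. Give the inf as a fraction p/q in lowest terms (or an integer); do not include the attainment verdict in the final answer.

Analysis:
- Values: 8, 4, 8/3, 2, ... strictly decreasing.
- The maximum is 8 (n=1); sup = 8 (attained).
- The set is bounded below by 0; 8/n -> 0 so 0 is the greatest lower bound.
- 0 is not in the set, so inf = 0 is not attained.
Conclusion: inf(S) = 0, not attained in S.

0


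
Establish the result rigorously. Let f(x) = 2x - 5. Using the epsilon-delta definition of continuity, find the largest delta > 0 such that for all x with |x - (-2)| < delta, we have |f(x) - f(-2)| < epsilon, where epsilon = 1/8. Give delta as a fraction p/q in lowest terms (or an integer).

We compute f(-2) = 2*(-2) - 5 = -9.
|f(x) - f(-2)| = |2x - 5 - (-9)| = |2(x - (-2))| = 2|x - (-2)|.
We need 2|x - (-2)| < 1/8, i.e. |x - (-2)| < 1/8 / 2 = 1/16.
So any delta <= 1/16 works. Conversely, if delta > 1/16, then x = -2 + 1/16 satisfies |x - (-2)| = 1/16 < delta but |f(x) - f(-2)| = 2 * 1/16 = 1/8, which is not < 1/8; so no larger delta works.
Hence the largest such delta is 1/16.

1/16


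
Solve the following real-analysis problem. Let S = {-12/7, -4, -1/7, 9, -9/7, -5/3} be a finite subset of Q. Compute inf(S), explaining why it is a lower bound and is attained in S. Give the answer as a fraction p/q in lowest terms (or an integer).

S is finite, so inf(S) = min(S).
Sorted increasing:
-4, -12/7, -5/3, -9/7, -1/7, 9
The extremum is -4.
For every x in S, x >= -4. And -4 is in S, so it is attained.
Therefore inf(S) = -4.

-4


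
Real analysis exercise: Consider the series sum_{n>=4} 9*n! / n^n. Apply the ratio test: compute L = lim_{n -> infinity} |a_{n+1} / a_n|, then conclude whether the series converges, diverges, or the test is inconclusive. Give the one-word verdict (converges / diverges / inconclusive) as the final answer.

Let a_n denote the general term. Form the ratio a_{n+1}/a_n and simplify:
a_{n+1}/a_n = (n/(n + 1))^n
Take the limit as n -> infinity: L = exp(-1).
Since L = exp(-1) < 1, the ratio test implies the series converges.

converges


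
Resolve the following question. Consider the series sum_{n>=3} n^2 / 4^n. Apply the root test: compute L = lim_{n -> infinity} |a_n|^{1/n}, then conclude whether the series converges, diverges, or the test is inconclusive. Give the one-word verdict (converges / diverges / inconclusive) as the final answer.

Let a_n denote the general term. Form |a_n|^(1/n) and simplify:
|a_n|^(1/n) = n^(2/n)/4
Take the limit as n -> infinity: L = 1/4.
Since L = 1/4 < 1, the root test implies convergence.

converges


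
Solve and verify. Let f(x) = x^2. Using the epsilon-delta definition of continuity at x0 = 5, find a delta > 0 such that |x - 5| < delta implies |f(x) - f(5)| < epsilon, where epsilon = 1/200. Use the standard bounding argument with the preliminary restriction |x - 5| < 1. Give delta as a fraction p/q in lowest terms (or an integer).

Factor: |x^2 - (5)^2| = |x - 5| * |x + 5|.
Impose |x - 5| < 1 first. Then |x + 5| = |(x - 5) + 2*(5)| <= |x - 5| + 2*|5| < 1 + 10 = 11.
So |x^2 - (5)^2| < delta * 11.
We need delta * 11 <= 1/200, i.e. delta <= 1/200/11 = 1/2200.
Since 1/2200 < 1, this is tighter than 1; take delta = 1/2200.
So delta = 1/2200 works.

1/2200


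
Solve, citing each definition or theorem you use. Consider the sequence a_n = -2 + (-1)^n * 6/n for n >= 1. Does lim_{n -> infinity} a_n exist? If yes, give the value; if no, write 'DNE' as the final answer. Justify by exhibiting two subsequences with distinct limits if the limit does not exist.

Examine the behaviour of a_n along subsequences.
Even-n subsequence a_{2k} = -2 + 6/(2k) -> -2. Odd-n subsequence a_{2k+1} = -2 - 6/(2k+1) -> -2. Both tend to -2, which suggests the limit is -2; verify directly.
|a_n - (-2)| = |(-1)^n * 6/n| = 6/n for every n >= 1.
Given epsilon > 0, choose a positive integer N > 6/epsilon. Then for all n >= N, |a_n - (-2)| = 6/n <= 6/N < epsilon.
So by the definition of the limit, lim a_n exists and equals -2.

-2


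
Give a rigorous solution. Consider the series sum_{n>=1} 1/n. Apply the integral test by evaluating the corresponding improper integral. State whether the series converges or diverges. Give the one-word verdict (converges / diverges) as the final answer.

Let f(x) = 1/x. Then f is positive, continuous, and decreasing on [1, infinity), so the integral test applies.
Compute the improper integral int_{1}^infinity f(x) dx:
  antiderivative F(x) = log(x).
  As x -> infinity, log(x) -> infinity.
  So int = infinity - log(1) = infinity. By the integral test, the series diverges.

diverges


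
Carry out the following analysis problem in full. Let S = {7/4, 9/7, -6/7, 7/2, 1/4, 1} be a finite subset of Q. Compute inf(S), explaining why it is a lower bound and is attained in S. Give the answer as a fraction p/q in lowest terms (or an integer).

S is finite, so inf(S) = min(S).
Sorted increasing:
-6/7, 1/4, 1, 9/7, 7/4, 7/2
The extremum is -6/7.
For every x in S, x >= -6/7. And -6/7 is in S, so it is attained.
Therefore inf(S) = -6/7.

-6/7


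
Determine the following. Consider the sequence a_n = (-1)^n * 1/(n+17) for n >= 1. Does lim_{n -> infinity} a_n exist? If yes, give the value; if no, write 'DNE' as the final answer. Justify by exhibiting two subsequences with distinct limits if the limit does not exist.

Examine the behaviour of a_n along subsequences.
Even-n subsequence a_{2k} = 1/(2k+17) -> 0. Odd-n subsequence a_{2k+1} = -1/(2k+18) -> 0. Both tend to 0, which suggests the limit is 0; verify directly.
|a_n - 0| = 1/(n+17) < 1/n for every n >= 1.
Given epsilon > 0, choose a positive integer N > 1/epsilon. Then for all n >= N, |a_n| < 1/n <= 1/N < epsilon.
So by the definition of the limit, lim a_n exists and equals 0.

0


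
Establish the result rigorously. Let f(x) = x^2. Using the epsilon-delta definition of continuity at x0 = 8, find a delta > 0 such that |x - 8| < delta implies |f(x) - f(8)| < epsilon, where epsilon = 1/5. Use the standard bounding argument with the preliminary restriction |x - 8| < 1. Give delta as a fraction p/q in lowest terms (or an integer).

Factor: |x^2 - (8)^2| = |x - 8| * |x + 8|.
Impose |x - 8| < 1 first. Then |x + 8| = |(x - 8) + 2*(8)| <= |x - 8| + 2*|8| < 1 + 16 = 17.
So |x^2 - (8)^2| < delta * 17.
We need delta * 17 <= 1/5, i.e. delta <= 1/5/17 = 1/85.
Since 1/85 < 1, this is tighter than 1; take delta = 1/85.
So delta = 1/85 works.

1/85


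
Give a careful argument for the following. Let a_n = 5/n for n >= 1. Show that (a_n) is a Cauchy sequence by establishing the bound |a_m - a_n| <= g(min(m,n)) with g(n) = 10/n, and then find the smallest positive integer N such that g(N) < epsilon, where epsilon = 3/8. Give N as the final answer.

For any m, n >= 1, by the triangle inequality:
|a_m - a_n| = |5/m - 5/n| <= 5*1/m + 5*1/n <= 10/min(m,n).
So g(n) = 10/n bounds the Cauchy difference. Since g(n) -> 0, (a_n) is Cauchy.
Now solve g(N) < 3/8: 10/N < 3/8 <=> N > 10 / (3/8) = 80/3.
The smallest integer strictly greater than 80/3 is N = 27.
Check: g(27) = 10/27 = 10/27 < 3/8; g(26) = 5/13 >= 3/8. So N = 27.

27


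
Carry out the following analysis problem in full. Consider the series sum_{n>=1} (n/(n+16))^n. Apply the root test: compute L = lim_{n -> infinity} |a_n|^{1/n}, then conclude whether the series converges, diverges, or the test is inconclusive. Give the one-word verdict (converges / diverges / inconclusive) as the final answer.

Let a_n denote the general term. Form |a_n|^(1/n) and simplify:
|a_n|^(1/n) = n/(n + 16)
Take the limit as n -> infinity: L = 1.
Since L = 1, the root test is inconclusive. (In fact a_n = (n/(n+16))^n -> e^(-16) != 0, so the nth-term test shows divergence; but the root test itself gives no conclusion.)

inconclusive


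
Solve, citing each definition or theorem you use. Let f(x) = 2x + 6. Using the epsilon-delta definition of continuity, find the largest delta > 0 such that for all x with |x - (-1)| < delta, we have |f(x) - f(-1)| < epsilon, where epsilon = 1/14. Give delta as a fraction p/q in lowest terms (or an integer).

We compute f(-1) = 2*(-1) + 6 = 4.
|f(x) - f(-1)| = |2x + 6 - (4)| = |2(x - (-1))| = 2|x - (-1)|.
We need 2|x - (-1)| < 1/14, i.e. |x - (-1)| < 1/14 / 2 = 1/28.
So any delta <= 1/28 works. Conversely, if delta > 1/28, then x = -1 + 1/28 satisfies |x - (-1)| = 1/28 < delta but |f(x) - f(-1)| = 2 * 1/28 = 1/14, which is not < 1/14; so no larger delta works.
Hence the largest such delta is 1/28.

1/28


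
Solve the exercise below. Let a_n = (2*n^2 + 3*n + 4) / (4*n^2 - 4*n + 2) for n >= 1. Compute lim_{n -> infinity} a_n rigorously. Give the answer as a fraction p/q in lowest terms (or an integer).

Divide numerator and denominator by n^2, the highest power:
numerator / n^2 = 2 + 3/n + 4/n^2
denominator / n^2 = 4 - 4/n + 2/n^2
As n -> infinity, all terms of the form c/n^k (k >= 1) tend to 0.
So numerator / n^2 -> 2 and denominator / n^2 -> 4.
Therefore lim a_n = 1/2.

1/2


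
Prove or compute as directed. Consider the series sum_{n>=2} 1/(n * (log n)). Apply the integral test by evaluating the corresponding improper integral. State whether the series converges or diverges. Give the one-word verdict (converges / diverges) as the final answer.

Let f(x) = 1/(x*log(x)). Then f is positive, continuous, and decreasing on [2, infinity), so the integral test applies.
Compute the improper integral int_{2}^infinity f(x) dx:
  antiderivative F(x) = log(log(x)).
  F(x) = log(log(x)) -> infinity as x -> infinity. The integral diverges, so by the integral test, the series diverges.

diverges


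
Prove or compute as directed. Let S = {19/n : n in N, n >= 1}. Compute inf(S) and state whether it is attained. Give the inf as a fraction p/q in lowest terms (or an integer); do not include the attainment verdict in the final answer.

Analysis:
- Values: 19, 19/2, 19/3, 19/4, ... strictly decreasing.
- The maximum is 19 (n=1); sup = 19 (attained).
- The set is bounded below by 0; 19/n -> 0 so 0 is the greatest lower bound.
- 0 is not in the set, so inf = 0 is not attained.
Conclusion: inf(S) = 0, not attained in S.

0


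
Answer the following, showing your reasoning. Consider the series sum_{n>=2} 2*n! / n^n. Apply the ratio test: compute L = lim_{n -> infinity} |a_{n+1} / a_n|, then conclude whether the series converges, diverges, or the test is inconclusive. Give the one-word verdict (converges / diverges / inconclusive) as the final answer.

Let a_n denote the general term. Form the ratio a_{n+1}/a_n and simplify:
a_{n+1}/a_n = (n/(n + 1))^n
Take the limit as n -> infinity: L = exp(-1).
Since L = exp(-1) < 1, the ratio test implies the series converges.

converges


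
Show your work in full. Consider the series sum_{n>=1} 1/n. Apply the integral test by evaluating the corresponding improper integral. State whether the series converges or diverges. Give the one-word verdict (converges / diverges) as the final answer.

Let f(x) = 1/x. Then f is positive, continuous, and decreasing on [1, infinity), so the integral test applies.
Compute the improper integral int_{1}^infinity f(x) dx:
  antiderivative F(x) = log(x).
  As x -> infinity, log(x) -> infinity.
  So int = infinity - log(1) = infinity. By the integral test, the series diverges.

diverges


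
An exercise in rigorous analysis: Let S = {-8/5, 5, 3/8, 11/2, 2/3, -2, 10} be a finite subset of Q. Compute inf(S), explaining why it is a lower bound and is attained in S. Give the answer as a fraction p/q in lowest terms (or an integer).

S is finite, so inf(S) = min(S).
Sorted increasing:
-2, -8/5, 3/8, 2/3, 5, 11/2, 10
The extremum is -2.
For every x in S, x >= -2. And -2 is in S, so it is attained.
Therefore inf(S) = -2.

-2


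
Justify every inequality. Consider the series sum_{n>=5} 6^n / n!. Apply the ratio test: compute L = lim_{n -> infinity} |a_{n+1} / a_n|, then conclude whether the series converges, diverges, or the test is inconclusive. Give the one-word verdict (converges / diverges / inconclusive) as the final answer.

Let a_n denote the general term. Form the ratio a_{n+1}/a_n and simplify:
a_{n+1}/a_n = 6/(n + 1)
Take the limit as n -> infinity: L = 0.
Since L = 0 < 1, the ratio test implies the series converges.

converges


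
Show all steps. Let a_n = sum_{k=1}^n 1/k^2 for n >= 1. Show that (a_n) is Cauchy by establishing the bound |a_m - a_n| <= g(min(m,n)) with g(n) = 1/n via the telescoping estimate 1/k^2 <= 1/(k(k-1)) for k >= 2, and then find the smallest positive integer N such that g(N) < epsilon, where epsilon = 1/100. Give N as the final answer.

For m > n >= 1: |a_m - a_n| = sum_{k=n+1}^m 1/k^2.
Use 1/k^2 <= 1/(k(k-1)) = 1/(k-1) - 1/k for k >= 2:
sum_{k=n+1}^m 1/k^2 <= sum_{k=n+1}^m (1/(k-1) - 1/k) = 1/n - 1/m <= 1/n.
By symmetry the same bound holds with n,m swapped, so |a_m - a_n| <= 1/min(m,n) = g(min(m,n)). Since g(n) -> 0, (a_n) is Cauchy.
Now solve g(N) < 1/100: 1/N < 1/100 <=> N > 1/(1/100) = 100.
The smallest integer strictly greater than 100 is N = 101.
Check: g(101) = 1/101 < 1/100; g(100) = 1/100 >= 1/100. So N = 101.

101


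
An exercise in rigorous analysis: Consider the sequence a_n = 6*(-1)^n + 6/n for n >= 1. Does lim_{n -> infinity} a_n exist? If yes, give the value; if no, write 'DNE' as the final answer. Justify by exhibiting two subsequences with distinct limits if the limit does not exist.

Examine the behaviour of a_n along subsequences.
a_{2k} = 6 + 6/(2k) -> 6. a_{2k+1} = -6 + 6/(2k+1) -> -6.
Since these two subsequential limits are 6 and -6, distinct, the full sequence cannot converge (a convergent sequence has all subsequences tending to the same limit). So lim a_n does not exist.

DNE


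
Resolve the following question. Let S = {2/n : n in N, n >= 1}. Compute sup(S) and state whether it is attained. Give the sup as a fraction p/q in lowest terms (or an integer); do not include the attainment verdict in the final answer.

Analysis:
- Values: 2, 1, 2/3, 1/2, ... strictly decreasing.
- The maximum is 2 (n=1); sup = 2 (attained).
- The set is bounded below by 0; 2/n -> 0 so 0 is the greatest lower bound.
- 0 is not in the set, so inf = 0 is not attained.
Conclusion: sup(S) = 2, attained in S.

2


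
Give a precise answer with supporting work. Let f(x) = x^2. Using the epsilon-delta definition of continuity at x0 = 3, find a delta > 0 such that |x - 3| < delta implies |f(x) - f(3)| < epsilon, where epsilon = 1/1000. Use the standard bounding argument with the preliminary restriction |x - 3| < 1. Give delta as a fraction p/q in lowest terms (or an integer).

Factor: |x^2 - (3)^2| = |x - 3| * |x + 3|.
Impose |x - 3| < 1 first. Then |x + 3| = |(x - 3) + 2*(3)| <= |x - 3| + 2*|3| < 1 + 6 = 7.
So |x^2 - (3)^2| < delta * 7.
We need delta * 7 <= 1/1000, i.e. delta <= 1/1000/7 = 1/7000.
Since 1/7000 < 1, this is tighter than 1; take delta = 1/7000.
So delta = 1/7000 works.

1/7000


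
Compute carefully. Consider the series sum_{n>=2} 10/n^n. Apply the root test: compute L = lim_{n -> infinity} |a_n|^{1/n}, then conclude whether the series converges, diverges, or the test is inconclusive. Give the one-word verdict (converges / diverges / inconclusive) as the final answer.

Let a_n denote the general term. Form |a_n|^(1/n) and simplify:
|a_n|^(1/n) = 10^(1/n)/n
Take the limit as n -> infinity: L = 0.
Since L = 0 < 1, the root test implies convergence.

converges


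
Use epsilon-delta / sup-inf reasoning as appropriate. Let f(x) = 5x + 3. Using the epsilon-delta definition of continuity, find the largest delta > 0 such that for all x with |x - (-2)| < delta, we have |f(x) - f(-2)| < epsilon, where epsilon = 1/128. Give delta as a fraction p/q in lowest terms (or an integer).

We compute f(-2) = 5*(-2) + 3 = -7.
|f(x) - f(-2)| = |5x + 3 - (-7)| = |5(x - (-2))| = 5|x - (-2)|.
We need 5|x - (-2)| < 1/128, i.e. |x - (-2)| < 1/128 / 5 = 1/640.
So any delta <= 1/640 works. Conversely, if delta > 1/640, then x = -2 + 1/640 satisfies |x - (-2)| = 1/640 < delta but |f(x) - f(-2)| = 5 * 1/640 = 1/128, which is not < 1/128; so no larger delta works.
Hence the largest such delta is 1/640.

1/640


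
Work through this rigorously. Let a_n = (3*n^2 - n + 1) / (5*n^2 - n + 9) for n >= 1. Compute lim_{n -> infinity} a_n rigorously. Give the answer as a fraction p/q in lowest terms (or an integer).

Divide numerator and denominator by n^2, the highest power:
numerator / n^2 = 3 - 1/n + n^(-2)
denominator / n^2 = 5 - 1/n + 9/n^2
As n -> infinity, all terms of the form c/n^k (k >= 1) tend to 0.
So numerator / n^2 -> 3 and denominator / n^2 -> 5.
Therefore lim a_n = 3/5.

3/5


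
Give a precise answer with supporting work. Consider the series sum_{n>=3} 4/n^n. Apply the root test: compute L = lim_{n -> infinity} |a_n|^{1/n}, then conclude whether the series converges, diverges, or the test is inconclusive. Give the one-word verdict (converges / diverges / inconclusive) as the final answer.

Let a_n denote the general term. Form |a_n|^(1/n) and simplify:
|a_n|^(1/n) = 2^(2/n)/n
Take the limit as n -> infinity: L = 0.
Since L = 0 < 1, the root test implies convergence.

converges


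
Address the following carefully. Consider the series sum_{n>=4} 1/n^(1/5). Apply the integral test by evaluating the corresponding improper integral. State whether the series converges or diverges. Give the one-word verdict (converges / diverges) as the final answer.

Let f(x) = x^(-1/5). Then f is positive, continuous, and decreasing on [4, infinity), so the integral test applies.
Compute the improper integral int_{4}^infinity f(x) dx:
  antiderivative F(x) = 5*x^(4/5)/4.
  As x -> infinity, F(x) -> infinity (since p = 1/5 < 1).
  So the integral diverges. By the integral test, the series diverges.

diverges


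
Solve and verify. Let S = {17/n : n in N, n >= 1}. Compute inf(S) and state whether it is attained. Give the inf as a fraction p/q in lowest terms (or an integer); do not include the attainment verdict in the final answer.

Analysis:
- Values: 17, 17/2, 17/3, 17/4, ... strictly decreasing.
- The maximum is 17 (n=1); sup = 17 (attained).
- The set is bounded below by 0; 17/n -> 0 so 0 is the greatest lower bound.
- 0 is not in the set, so inf = 0 is not attained.
Conclusion: inf(S) = 0, not attained in S.

0


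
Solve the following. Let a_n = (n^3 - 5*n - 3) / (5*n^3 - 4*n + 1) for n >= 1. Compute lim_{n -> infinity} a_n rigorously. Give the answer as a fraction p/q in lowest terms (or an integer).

Divide numerator and denominator by n^3, the highest power:
numerator / n^3 = 1 - 5/n^2 - 3/n^3
denominator / n^3 = 5 - 4/n^2 + n^(-3)
As n -> infinity, all terms of the form c/n^k (k >= 1) tend to 0.
So numerator / n^3 -> 1 and denominator / n^3 -> 5.
Therefore lim a_n = 1/5.

1/5


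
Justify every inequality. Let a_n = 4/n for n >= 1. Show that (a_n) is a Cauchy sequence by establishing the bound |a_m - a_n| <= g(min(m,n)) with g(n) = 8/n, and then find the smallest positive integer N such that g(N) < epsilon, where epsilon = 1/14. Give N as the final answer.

For any m, n >= 1, by the triangle inequality:
|a_m - a_n| = |4/m - 4/n| <= 4*1/m + 4*1/n <= 8/min(m,n).
So g(n) = 8/n bounds the Cauchy difference. Since g(n) -> 0, (a_n) is Cauchy.
Now solve g(N) < 1/14: 8/N < 1/14 <=> N > 8 / (1/14) = 112.
The smallest integer strictly greater than 112 is N = 113.
Check: g(113) = 8/113 = 8/113 < 1/14; g(112) = 1/14 >= 1/14. So N = 113.

113


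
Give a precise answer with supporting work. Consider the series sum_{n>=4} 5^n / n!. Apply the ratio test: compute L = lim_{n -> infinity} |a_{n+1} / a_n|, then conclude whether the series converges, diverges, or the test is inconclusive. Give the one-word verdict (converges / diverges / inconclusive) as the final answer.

Let a_n denote the general term. Form the ratio a_{n+1}/a_n and simplify:
a_{n+1}/a_n = 5/(n + 1)
Take the limit as n -> infinity: L = 0.
Since L = 0 < 1, the ratio test implies the series converges.

converges


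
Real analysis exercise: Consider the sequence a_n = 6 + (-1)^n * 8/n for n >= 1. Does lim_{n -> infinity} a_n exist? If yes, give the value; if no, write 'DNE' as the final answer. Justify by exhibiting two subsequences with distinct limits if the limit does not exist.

Examine the behaviour of a_n along subsequences.
Even-n subsequence a_{2k} = 6 + 8/(2k) -> 6. Odd-n subsequence a_{2k+1} = 6 - 8/(2k+1) -> 6. Both tend to 6, which suggests the limit is 6; verify directly.
|a_n - 6| = |(-1)^n * 8/n| = 8/n for every n >= 1.
Given epsilon > 0, choose a positive integer N > 8/epsilon. Then for all n >= N, |a_n - 6| = 8/n <= 8/N < epsilon.
So by the definition of the limit, lim a_n exists and equals 6.

6


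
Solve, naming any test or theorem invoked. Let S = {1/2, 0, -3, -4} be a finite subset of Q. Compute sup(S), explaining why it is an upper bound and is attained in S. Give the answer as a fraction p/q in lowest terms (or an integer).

S is finite, so sup(S) = max(S).
Sorted decreasing:
1/2, 0, -3, -4
The extremum is 1/2.
For every x in S, x <= 1/2. And 1/2 is in S, so it is attained.
Therefore sup(S) = 1/2.

1/2


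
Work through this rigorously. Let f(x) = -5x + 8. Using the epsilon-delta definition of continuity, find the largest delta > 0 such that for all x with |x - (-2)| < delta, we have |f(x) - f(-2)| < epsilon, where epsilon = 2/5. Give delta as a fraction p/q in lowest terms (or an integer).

We compute f(-2) = -5*(-2) + 8 = 18.
|f(x) - f(-2)| = |-5x + 8 - (18)| = |-5(x - (-2))| = 5|x - (-2)|.
We need 5|x - (-2)| < 2/5, i.e. |x - (-2)| < 2/5 / 5 = 2/25.
So any delta <= 2/25 works. Conversely, if delta > 2/25, then x = -2 + 2/25 satisfies |x - (-2)| = 2/25 < delta but |f(x) - f(-2)| = 5 * 2/25 = 2/5, which is not < 2/5; so no larger delta works.
Hence the largest such delta is 2/25.

2/25


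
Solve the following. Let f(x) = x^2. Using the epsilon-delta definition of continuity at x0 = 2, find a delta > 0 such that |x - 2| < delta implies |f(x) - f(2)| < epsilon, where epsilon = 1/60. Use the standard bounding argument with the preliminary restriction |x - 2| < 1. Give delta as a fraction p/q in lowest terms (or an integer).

Factor: |x^2 - (2)^2| = |x - 2| * |x + 2|.
Impose |x - 2| < 1 first. Then |x + 2| = |(x - 2) + 2*(2)| <= |x - 2| + 2*|2| < 1 + 4 = 5.
So |x^2 - (2)^2| < delta * 5.
We need delta * 5 <= 1/60, i.e. delta <= 1/60/5 = 1/300.
Since 1/300 < 1, this is tighter than 1; take delta = 1/300.
So delta = 1/300 works.

1/300


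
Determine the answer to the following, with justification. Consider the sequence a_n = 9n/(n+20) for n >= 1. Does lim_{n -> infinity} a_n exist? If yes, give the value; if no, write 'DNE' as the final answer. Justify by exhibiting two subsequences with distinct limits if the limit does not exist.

Examine the behaviour of a_n along subsequences.
Even-n subsequence a_{2k} = 9(2k)/(2k+20) -> 9. Odd-n subsequence a_{2k+1} = 9(2k+1)/(2k+21) -> 9. Both tend to 9, which suggests the limit is 9; verify directly.
|a_n - 9| = |9n - 9(n+20)| / (n+20) = 180/(n+20) < 180/n for every n >= 1.
Given epsilon > 0, choose a positive integer N > 180/epsilon. Then for all n >= N, |a_n - 9| < 180/n <= 180/N < epsilon.
So by the definition of the limit, lim a_n exists and equals 9.

9


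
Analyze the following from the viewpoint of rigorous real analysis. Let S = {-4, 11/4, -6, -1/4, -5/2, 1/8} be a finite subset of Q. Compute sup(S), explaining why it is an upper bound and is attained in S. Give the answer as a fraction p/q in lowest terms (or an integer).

S is finite, so sup(S) = max(S).
Sorted decreasing:
11/4, 1/8, -1/4, -5/2, -4, -6
The extremum is 11/4.
For every x in S, x <= 11/4. And 11/4 is in S, so it is attained.
Therefore sup(S) = 11/4.

11/4


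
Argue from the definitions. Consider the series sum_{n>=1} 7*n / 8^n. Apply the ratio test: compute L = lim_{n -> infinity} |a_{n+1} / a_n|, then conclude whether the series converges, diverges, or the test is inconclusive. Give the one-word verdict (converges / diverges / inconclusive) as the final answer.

Let a_n denote the general term. Form the ratio a_{n+1}/a_n and simplify:
a_{n+1}/a_n = (n + 1)/(8*n)
Take the limit as n -> infinity: L = 1/8.
Since L = 1/8 < 1, the ratio test implies the series converges.

converges


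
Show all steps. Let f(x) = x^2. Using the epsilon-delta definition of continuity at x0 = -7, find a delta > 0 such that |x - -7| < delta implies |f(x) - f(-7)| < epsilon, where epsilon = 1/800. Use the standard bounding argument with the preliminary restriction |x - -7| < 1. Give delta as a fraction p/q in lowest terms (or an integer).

Factor: |x^2 - (-7)^2| = |x - -7| * |x + -7|.
Impose |x - -7| < 1 first. Then |x + -7| = |(x - -7) + 2*(-7)| <= |x - -7| + 2*|-7| < 1 + 14 = 15.
So |x^2 - (-7)^2| < delta * 15.
We need delta * 15 <= 1/800, i.e. delta <= 1/800/15 = 1/12000.
Since 1/12000 < 1, this is tighter than 1; take delta = 1/12000.
So delta = 1/12000 works.

1/12000


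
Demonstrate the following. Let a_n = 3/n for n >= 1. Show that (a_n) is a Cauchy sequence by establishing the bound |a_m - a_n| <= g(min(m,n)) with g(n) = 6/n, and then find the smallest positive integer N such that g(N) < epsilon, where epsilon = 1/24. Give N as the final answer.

For any m, n >= 1, by the triangle inequality:
|a_m - a_n| = |3/m - 3/n| <= 3*1/m + 3*1/n <= 6/min(m,n).
So g(n) = 6/n bounds the Cauchy difference. Since g(n) -> 0, (a_n) is Cauchy.
Now solve g(N) < 1/24: 6/N < 1/24 <=> N > 6 / (1/24) = 144.
The smallest integer strictly greater than 144 is N = 145.
Check: g(145) = 6/145 = 6/145 < 1/24; g(144) = 1/24 >= 1/24. So N = 145.

145


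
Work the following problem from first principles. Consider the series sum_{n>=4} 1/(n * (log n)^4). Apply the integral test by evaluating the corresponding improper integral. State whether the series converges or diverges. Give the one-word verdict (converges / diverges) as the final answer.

Let f(x) = 1/(x*log(x)^4). Then f is positive, continuous, and decreasing on [4, infinity), so the integral test applies.
Compute the improper integral int_{4}^infinity f(x) dx:
  antiderivative F(x) = -1/(3*log(x)^3).
  F(x) -> 0 as x -> infinity.  int = 0 - F(4) = 1/(3*log(4)^3) < infinity. By the integral test, the series converges.

converges


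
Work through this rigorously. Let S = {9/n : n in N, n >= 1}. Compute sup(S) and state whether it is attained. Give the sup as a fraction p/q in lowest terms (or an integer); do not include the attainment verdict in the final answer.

Analysis:
- Values: 9, 9/2, 3, 9/4, ... strictly decreasing.
- The maximum is 9 (n=1); sup = 9 (attained).
- The set is bounded below by 0; 9/n -> 0 so 0 is the greatest lower bound.
- 0 is not in the set, so inf = 0 is not attained.
Conclusion: sup(S) = 9, attained in S.

9


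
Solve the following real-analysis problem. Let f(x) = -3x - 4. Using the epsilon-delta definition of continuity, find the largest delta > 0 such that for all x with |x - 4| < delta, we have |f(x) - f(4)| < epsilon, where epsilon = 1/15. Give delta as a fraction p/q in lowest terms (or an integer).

We compute f(4) = -3*(4) - 4 = -16.
|f(x) - f(4)| = |-3x - 4 - (-16)| = |-3(x - 4)| = 3|x - 4|.
We need 3|x - 4| < 1/15, i.e. |x - 4| < 1/15 / 3 = 1/45.
So any delta <= 1/45 works. Conversely, if delta > 1/45, then x = 4 + 1/45 satisfies |x - 4| = 1/45 < delta but |f(x) - f(4)| = 3 * 1/45 = 1/15, which is not < 1/15; so no larger delta works.
Hence the largest such delta is 1/45.

1/45


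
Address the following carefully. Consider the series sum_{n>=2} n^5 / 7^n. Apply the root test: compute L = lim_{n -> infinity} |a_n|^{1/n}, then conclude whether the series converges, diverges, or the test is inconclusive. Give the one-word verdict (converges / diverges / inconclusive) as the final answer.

Let a_n denote the general term. Form |a_n|^(1/n) and simplify:
|a_n|^(1/n) = n^(5/n)/7
Take the limit as n -> infinity: L = 1/7.
Since L = 1/7 < 1, the root test implies convergence.

converges


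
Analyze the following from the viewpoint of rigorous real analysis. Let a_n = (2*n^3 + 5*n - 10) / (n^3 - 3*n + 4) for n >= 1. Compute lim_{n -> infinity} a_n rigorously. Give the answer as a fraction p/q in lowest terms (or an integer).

Divide numerator and denominator by n^3, the highest power:
numerator / n^3 = 2 + 5/n^2 - 10/n^3
denominator / n^3 = 1 - 3/n^2 + 4/n^3
As n -> infinity, all terms of the form c/n^k (k >= 1) tend to 0.
So numerator / n^3 -> 2 and denominator / n^3 -> 1.
Therefore lim a_n = 2.

2


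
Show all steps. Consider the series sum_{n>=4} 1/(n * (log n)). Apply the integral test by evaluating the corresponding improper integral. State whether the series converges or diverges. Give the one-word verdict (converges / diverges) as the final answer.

Let f(x) = 1/(x*log(x)). Then f is positive, continuous, and decreasing on [4, infinity), so the integral test applies.
Compute the improper integral int_{4}^infinity f(x) dx:
  antiderivative F(x) = log(log(x)).
  F(x) = log(log(x)) -> infinity as x -> infinity. The integral diverges, so by the integral test, the series diverges.

diverges


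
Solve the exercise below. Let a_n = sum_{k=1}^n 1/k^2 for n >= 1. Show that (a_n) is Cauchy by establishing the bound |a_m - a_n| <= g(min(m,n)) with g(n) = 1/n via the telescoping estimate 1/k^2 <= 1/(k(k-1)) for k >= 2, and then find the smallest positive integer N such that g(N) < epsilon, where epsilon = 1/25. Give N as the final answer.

For m > n >= 1: |a_m - a_n| = sum_{k=n+1}^m 1/k^2.
Use 1/k^2 <= 1/(k(k-1)) = 1/(k-1) - 1/k for k >= 2:
sum_{k=n+1}^m 1/k^2 <= sum_{k=n+1}^m (1/(k-1) - 1/k) = 1/n - 1/m <= 1/n.
By symmetry the same bound holds with n,m swapped, so |a_m - a_n| <= 1/min(m,n) = g(min(m,n)). Since g(n) -> 0, (a_n) is Cauchy.
Now solve g(N) < 1/25: 1/N < 1/25 <=> N > 1/(1/25) = 25.
The smallest integer strictly greater than 25 is N = 26.
Check: g(26) = 1/26 < 1/25; g(25) = 1/25 >= 1/25. So N = 26.

26


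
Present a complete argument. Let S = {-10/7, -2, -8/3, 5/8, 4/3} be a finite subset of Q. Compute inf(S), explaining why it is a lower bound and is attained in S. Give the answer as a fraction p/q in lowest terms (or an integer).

S is finite, so inf(S) = min(S).
Sorted increasing:
-8/3, -2, -10/7, 5/8, 4/3
The extremum is -8/3.
For every x in S, x >= -8/3. And -8/3 is in S, so it is attained.
Therefore inf(S) = -8/3.

-8/3


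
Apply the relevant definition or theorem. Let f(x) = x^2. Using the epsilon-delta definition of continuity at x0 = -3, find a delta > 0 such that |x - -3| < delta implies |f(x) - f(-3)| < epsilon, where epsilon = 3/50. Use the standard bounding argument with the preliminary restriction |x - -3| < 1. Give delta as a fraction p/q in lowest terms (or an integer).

Factor: |x^2 - (-3)^2| = |x - -3| * |x + -3|.
Impose |x - -3| < 1 first. Then |x + -3| = |(x - -3) + 2*(-3)| <= |x - -3| + 2*|-3| < 1 + 6 = 7.
So |x^2 - (-3)^2| < delta * 7.
We need delta * 7 <= 3/50, i.e. delta <= 3/50/7 = 3/350.
Since 3/350 < 1, this is tighter than 1; take delta = 3/350.
So delta = 3/350 works.

3/350


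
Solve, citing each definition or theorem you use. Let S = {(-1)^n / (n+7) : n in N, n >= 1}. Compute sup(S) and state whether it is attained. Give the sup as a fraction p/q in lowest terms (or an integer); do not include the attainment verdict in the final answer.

Analysis:
- Values: -1/8, 1/9, -1/10, 1/11, -1/12, ...
- Positive terms (even n): 1/(2+7), 1/(4+7), ... decreasing -> max = 1/9 (n=2).
- Negative terms (odd n): -1/(1+7), -1/(3+7), ... increasing -> min = -1/8 (n=1).
- So sup = 1/9 (attained at n=2); inf = -1/8 (attained at n=1).
Conclusion: sup(S) = 1/9, attained in S.

1/9


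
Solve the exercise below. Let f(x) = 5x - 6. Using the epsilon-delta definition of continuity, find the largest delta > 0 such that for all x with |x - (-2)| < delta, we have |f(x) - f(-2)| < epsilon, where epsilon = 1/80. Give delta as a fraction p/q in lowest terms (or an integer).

We compute f(-2) = 5*(-2) - 6 = -16.
|f(x) - f(-2)| = |5x - 6 - (-16)| = |5(x - (-2))| = 5|x - (-2)|.
We need 5|x - (-2)| < 1/80, i.e. |x - (-2)| < 1/80 / 5 = 1/400.
So any delta <= 1/400 works. Conversely, if delta > 1/400, then x = -2 + 1/400 satisfies |x - (-2)| = 1/400 < delta but |f(x) - f(-2)| = 5 * 1/400 = 1/80, which is not < 1/80; so no larger delta works.
Hence the largest such delta is 1/400.

1/400


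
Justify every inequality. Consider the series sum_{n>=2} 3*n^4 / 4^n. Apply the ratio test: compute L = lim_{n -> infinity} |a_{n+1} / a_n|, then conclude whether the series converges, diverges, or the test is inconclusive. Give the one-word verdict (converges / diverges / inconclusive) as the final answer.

Let a_n denote the general term. Form the ratio a_{n+1}/a_n and simplify:
a_{n+1}/a_n = (n + 1)^4/(4*n^4)
Take the limit as n -> infinity: L = 1/4.
Since L = 1/4 < 1, the ratio test implies the series converges.

converges


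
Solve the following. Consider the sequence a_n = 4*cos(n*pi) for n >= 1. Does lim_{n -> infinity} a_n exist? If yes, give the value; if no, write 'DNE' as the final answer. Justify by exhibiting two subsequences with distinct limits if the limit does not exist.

Examine the behaviour of a_n along subsequences.
cos(n*pi) = (-1)^n, so a_n = 4*(-1)^n. a_{2k} = 4 -> 4. a_{2k+1} = -4 -> -4.
Since these two subsequential limits are 4 and -4, distinct, the full sequence cannot converge (a convergent sequence has all subsequences tending to the same limit). So lim a_n does not exist.

DNE


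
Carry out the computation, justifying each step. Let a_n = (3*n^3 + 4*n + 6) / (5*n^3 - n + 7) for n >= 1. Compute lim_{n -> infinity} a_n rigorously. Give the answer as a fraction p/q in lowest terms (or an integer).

Divide numerator and denominator by n^3, the highest power:
numerator / n^3 = 3 + 4/n^2 + 6/n^3
denominator / n^3 = 5 - 1/n^2 + 7/n^3
As n -> infinity, all terms of the form c/n^k (k >= 1) tend to 0.
So numerator / n^3 -> 3 and denominator / n^3 -> 5.
Therefore lim a_n = 3/5.

3/5


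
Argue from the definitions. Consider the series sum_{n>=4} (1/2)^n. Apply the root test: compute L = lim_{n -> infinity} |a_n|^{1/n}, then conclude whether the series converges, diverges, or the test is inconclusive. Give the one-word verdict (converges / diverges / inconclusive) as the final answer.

Let a_n denote the general term. Form |a_n|^(1/n) and simplify:
|a_n|^(1/n) = 1/2
Take the limit as n -> infinity: L = 1/2.
Since L = 1/2 < 1, the root test implies convergence.

converges


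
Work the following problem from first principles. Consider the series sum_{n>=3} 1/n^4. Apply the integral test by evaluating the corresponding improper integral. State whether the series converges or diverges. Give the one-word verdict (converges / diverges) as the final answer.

Let f(x) = x^(-4). Then f is positive, continuous, and decreasing on [3, infinity), so the integral test applies.
Compute the improper integral int_{3}^infinity f(x) dx:
  antiderivative F(x) = -1/(3*x^3).
  As x -> infinity, F(x) -> 0 (since p = 4 > 1).
  So int = F(infinity) - F(3) = 0 - (-1/81) = 1/81.
  Finite, so by the integral test, the series converges.

converges


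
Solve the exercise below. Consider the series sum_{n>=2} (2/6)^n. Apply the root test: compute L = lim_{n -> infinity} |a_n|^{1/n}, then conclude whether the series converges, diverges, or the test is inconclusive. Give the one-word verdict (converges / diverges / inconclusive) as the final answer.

Let a_n denote the general term. Form |a_n|^(1/n) and simplify:
|a_n|^(1/n) = 1/3
Take the limit as n -> infinity: L = 1/3.
Since L = 1/3 < 1, the root test implies convergence.

converges


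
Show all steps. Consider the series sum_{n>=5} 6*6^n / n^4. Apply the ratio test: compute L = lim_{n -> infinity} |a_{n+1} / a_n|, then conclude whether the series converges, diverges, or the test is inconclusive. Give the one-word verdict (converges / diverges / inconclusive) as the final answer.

Let a_n denote the general term. Form the ratio a_{n+1}/a_n and simplify:
a_{n+1}/a_n = 6*n^4/(n + 1)^4
Take the limit as n -> infinity: L = 6.
Since L = 6 > 1 (or L = infinity), the ratio test implies the series diverges.

diverges
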